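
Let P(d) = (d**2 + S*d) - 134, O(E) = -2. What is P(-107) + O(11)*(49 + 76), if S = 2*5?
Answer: 9995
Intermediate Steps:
S = 10
P(d) = -134 + d**2 + 10*d (P(d) = (d**2 + 10*d) - 134 = -134 + d**2 + 10*d)
P(-107) + O(11)*(49 + 76) = (-134 + (-107)**2 + 10*(-107)) - 2*(49 + 76) = (-134 + 11449 - 1070) - 2*125 = 10245 - 250 = 9995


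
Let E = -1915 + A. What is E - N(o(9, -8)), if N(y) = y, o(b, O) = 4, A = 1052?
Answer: -867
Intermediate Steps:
E = -863 (E = -1915 + 1052 = -863)
E - N(o(9, -8)) = -863 - 1*4 = -863 - 4 = -867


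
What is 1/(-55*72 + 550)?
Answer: -1/3410 ≈ -0.00029326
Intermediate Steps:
1/(-55*72 + 550) = 1/(-3960 + 550) = 1/(-3410) = -1/3410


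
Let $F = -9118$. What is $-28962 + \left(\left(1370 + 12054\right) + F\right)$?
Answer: $-24656$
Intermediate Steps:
$-28962 + \left(\left(1370 + 12054\right) + F\right) = -28962 + \left(\left(1370 + 12054\right) - 9118\right) = -28962 + \left(13424 - 9118\right) = -28962 + 4306 = -24656$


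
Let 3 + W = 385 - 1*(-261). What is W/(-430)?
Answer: -643/430 ≈ -1.4953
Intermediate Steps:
W = 643 (W = -3 + (385 - 1*(-261)) = -3 + (385 + 261) = -3 + 646 = 643)
W/(-430) = 643/(-430) = 643*(-1/430) = -643/430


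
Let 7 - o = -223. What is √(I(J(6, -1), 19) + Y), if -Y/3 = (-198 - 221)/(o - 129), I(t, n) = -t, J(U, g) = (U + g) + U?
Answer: √14746/101 ≈ 1.2023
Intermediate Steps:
o = 230 (o = 7 - 1*(-223) = 7 + 223 = 230)
J(U, g) = g + 2*U
Y = 1257/101 (Y = -3*(-198 - 221)/(230 - 129) = -(-1257)/101 = -3*(-419/101) = 1257/101 ≈ 12.446)
√(I(J(6, -1), 19) + Y) = √(-(-1 + 2*6) + 1257/101) = √(-(-1 + 12) + 1257/101) = √(-1*11 + 1257/101) = √(-11 + 1257/101) = √(146/101) = √14746/101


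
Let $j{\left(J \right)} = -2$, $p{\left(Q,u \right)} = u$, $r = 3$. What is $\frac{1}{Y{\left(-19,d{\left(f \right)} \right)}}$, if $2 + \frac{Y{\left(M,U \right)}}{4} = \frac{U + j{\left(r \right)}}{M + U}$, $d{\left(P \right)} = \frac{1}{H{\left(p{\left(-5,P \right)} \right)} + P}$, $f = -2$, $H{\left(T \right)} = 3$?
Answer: $- \frac{9}{70} \approx -0.12857$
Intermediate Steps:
$d{\left(P \right)} = \frac{1}{3 + P}$
$Y{\left(M,U \right)} = -8 + \frac{4 \left(-2 + U\right)}{M + U}$ ($Y{\left(M,U \right)} = -8 + 4 \frac{U - 2}{M + U} = -8 + 4 \frac{-2 + U}{M + U} = -8 + \frac{4 \left(-2 + U\right)}{M + U}$)
$\frac{1}{Y{\left(-19,d{\left(f \right)} \right)}} = \frac{1}{4 \frac{1}{-19 + \frac{1}{3 - 2}} \left(-2 - \frac{1}{3 - 2} - -38\right)} = \frac{1}{4 \frac{1}{-19 + 1^{-1}} \left(-2 - 1^{-1} + 38\right)} = \frac{1}{4 \frac{1}{-19 + 1} \left(-2 - 1 + 38\right)} = \frac{1}{4 \frac{1}{-18} \left(-2 - 1 + 38\right)} = \frac{1}{4 \left(- \frac{1}{18}\right) 35} = \frac{1}{- \frac{70}{9}} = - \frac{9}{70}$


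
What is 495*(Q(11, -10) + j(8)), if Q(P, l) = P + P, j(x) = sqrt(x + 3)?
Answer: 10890 + 495*sqrt(11) ≈ 12532.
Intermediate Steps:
j(x) = sqrt(3 + x)
Q(P, l) = 2*P
495*(Q(11, -10) + j(8)) = 495*(2*11 + sqrt(3 + 8)) = 495*(22 + sqrt(11)) = 10890 + 495*sqrt(11)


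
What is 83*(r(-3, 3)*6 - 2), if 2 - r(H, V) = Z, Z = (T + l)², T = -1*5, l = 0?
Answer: -11620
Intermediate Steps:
T = -5
Z = 25 (Z = (-5 + 0)² = (-5)² = 25)
r(H, V) = -23 (r(H, V) = 2 - 1*25 = 2 - 25 = -23)
83*(r(-3, 3)*6 - 2) = 83*(-23*6 - 2) = 83*(-138 - 2) = 83*(-140) = -11620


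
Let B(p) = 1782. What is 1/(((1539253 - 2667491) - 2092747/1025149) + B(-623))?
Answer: -1025149/1154787334691 ≈ -8.8774e-7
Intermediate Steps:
1/(((1539253 - 2667491) - 2092747/1025149) + B(-623)) = 1/(((1539253 - 2667491) - 2092747/1025149) + 1782) = 1/((-1128238 - 2092747*1/1025149) + 1782) = 1/((-1128238 - 2092747/1025149) + 1782) = 1/(-1156614150209/1025149 + 1782) = 1/(-1154787334691/1025149) = -1025149/1154787334691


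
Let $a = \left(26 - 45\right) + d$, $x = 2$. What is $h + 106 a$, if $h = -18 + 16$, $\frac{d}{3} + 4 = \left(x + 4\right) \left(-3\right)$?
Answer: $-9012$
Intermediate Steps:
$d = -66$ ($d = -12 + 3 \left(2 + 4\right) \left(-3\right) = -12 + 3 \cdot 6 \left(-3\right) = -12 + 3 \left(-18\right) = -12 - 54 = -66$)
$h = -2$
$a = -85$ ($a = \left(26 - 45\right) - 66 = -19 - 66 = -85$)
$h + 106 a = -2 + 106 \left(-85\right) = -2 - 9010 = -9012$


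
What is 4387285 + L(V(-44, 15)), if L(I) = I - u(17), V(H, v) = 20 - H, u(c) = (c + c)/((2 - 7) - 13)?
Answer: 39486158/9 ≈ 4.3874e+6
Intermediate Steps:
u(c) = -c/9 (u(c) = (2*c)/(-5 - 13) = (2*c)/(-18) = (2*c)*(-1/18) = -c/9)
L(I) = 17/9 + I (L(I) = I - (-1)*17/9 = I - 1*(-17/9) = I + 17/9 = 17/9 + I)
4387285 + L(V(-44, 15)) = 4387285 + (17/9 + (20 - 1*(-44))) = 4387285 + (17/9 + (20 + 44)) = 4387285 + (17/9 + 64) = 4387285 + 593/9 = 39486158/9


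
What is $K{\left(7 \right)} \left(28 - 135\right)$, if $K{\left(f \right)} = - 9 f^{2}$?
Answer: $47187$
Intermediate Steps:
$K{\left(7 \right)} \left(28 - 135\right) = - 9 \cdot 7^{2} \left(28 - 135\right) = \left(-9\right) 49 \left(-107\right) = \left(-441\right) \left(-107\right) = 47187$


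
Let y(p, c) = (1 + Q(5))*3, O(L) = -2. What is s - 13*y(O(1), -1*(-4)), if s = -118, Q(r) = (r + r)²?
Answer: -4057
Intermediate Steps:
Q(r) = 4*r² (Q(r) = (2*r)² = 4*r²)
y(p, c) = 303 (y(p, c) = (1 + 4*5²)*3 = (1 + 4*25)*3 = (1 + 100)*3 = 101*3 = 303)
s - 13*y(O(1), -1*(-4)) = -118 - 13*303 = -118 - 3939 = -4057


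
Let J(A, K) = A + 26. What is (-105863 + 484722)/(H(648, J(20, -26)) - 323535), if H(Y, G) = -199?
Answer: -378859/323734 ≈ -1.1703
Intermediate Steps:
J(A, K) = 26 + A
(-105863 + 484722)/(H(648, J(20, -26)) - 323535) = (-105863 + 484722)/(-199 - 323535) = 378859/(-323734) = 378859*(-1/323734) = -378859/323734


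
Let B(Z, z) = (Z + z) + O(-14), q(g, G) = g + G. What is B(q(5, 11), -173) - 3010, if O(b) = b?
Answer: -3181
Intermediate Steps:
q(g, G) = G + g
B(Z, z) = -14 + Z + z (B(Z, z) = (Z + z) - 14 = -14 + Z + z)
B(q(5, 11), -173) - 3010 = (-14 + (11 + 5) - 173) - 3010 = (-14 + 16 - 173) - 3010 = -171 - 3010 = -3181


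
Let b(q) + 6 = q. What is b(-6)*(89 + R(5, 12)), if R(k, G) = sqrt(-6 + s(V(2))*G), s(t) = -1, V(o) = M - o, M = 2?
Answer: -1068 - 36*I*sqrt(2) ≈ -1068.0 - 50.912*I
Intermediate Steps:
b(q) = -6 + q
V(o) = 2 - o
R(k, G) = sqrt(-6 - G)
b(-6)*(89 + R(5, 12)) = (-6 - 6)*(89 + sqrt(-6 - 1*12)) = -12*(89 + sqrt(-6 - 12)) = -12*(89 + sqrt(-18)) = -12*(89 + 3*I*sqrt(2)) = -1068 - 36*I*sqrt(2)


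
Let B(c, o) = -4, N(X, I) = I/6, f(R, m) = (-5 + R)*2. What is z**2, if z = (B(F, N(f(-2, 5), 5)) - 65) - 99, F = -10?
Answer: 28224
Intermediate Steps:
f(R, m) = -10 + 2*R
N(X, I) = I/6 (N(X, I) = I*(1/6) = I/6)
z = -168 (z = (-4 - 65) - 99 = -69 - 99 = -168)
z**2 = (-168)**2 = 28224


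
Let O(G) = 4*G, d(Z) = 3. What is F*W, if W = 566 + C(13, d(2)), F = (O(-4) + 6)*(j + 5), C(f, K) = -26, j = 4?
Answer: -48600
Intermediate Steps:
F = -90 (F = (4*(-4) + 6)*(4 + 5) = (-16 + 6)*9 = -10*9 = -90)
W = 540 (W = 566 - 26 = 540)
F*W = -90*540 = -48600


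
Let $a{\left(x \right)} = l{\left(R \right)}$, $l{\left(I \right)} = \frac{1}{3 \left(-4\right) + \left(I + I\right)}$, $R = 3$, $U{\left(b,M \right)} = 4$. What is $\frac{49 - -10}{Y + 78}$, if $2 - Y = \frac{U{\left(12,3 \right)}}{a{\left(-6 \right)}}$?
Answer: $\frac{59}{104} \approx 0.56731$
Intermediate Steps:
$l{\left(I \right)} = \frac{1}{-12 + 2 I}$
$a{\left(x \right)} = - \frac{1}{6}$ ($a{\left(x \right)} = \frac{1}{2 \left(-6 + 3\right)} = \frac{1}{2 \left(-3\right)} = \frac{1}{2} \left(- \frac{1}{3}\right) = - \frac{1}{6}$)
$Y = 26$ ($Y = 2 - \frac{4}{- \frac{1}{6}} = 2 - 4 \left(-6\right) = 2 - -24 = 2 + 24 = 26$)
$\frac{49 - -10}{Y + 78} = \frac{49 - -10}{26 + 78} = \frac{49 + \left(-174 + 184\right)}{104} = \left(49 + 10\right) \frac{1}{104} = 59 \cdot \frac{1}{104} = \frac{59}{104}$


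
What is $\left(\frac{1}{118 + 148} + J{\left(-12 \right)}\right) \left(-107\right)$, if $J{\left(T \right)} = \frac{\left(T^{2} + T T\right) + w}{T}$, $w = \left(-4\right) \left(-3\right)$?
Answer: $\frac{711443}{266} \approx 2674.6$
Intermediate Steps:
$w = 12$
$J{\left(T \right)} = \frac{12 + 2 T^{2}}{T}$ ($J{\left(T \right)} = \frac{\left(T^{2} + T T\right) + 12}{T} = \frac{\left(T^{2} + T^{2}\right) + 12}{T} = \frac{2 T^{2} + 12}{T} = \frac{12 + 2 T^{2}}{T}$)
$\left(\frac{1}{118 + 148} + J{\left(-12 \right)}\right) \left(-107\right) = \left(\frac{1}{118 + 148} + \left(2 \left(-12\right) + \frac{12}{-12}\right)\right) \left(-107\right) = \left(\frac{1}{266} + \left(-24 + 12 \left(- \frac{1}{12}\right)\right)\right) \left(-107\right) = \left(\frac{1}{266} - 25\right) \left(-107\right) = \left(- \frac{6649}{266}\right) \left(-107\right) = \frac{711443}{266}$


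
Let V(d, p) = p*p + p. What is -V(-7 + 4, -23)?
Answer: -506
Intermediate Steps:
V(d, p) = p + p² (V(d, p) = p² + p = p + p²)
-V(-7 + 4, -23) = -(-23)*(1 - 23) = -(-23)*(-22) = -1*506 = -506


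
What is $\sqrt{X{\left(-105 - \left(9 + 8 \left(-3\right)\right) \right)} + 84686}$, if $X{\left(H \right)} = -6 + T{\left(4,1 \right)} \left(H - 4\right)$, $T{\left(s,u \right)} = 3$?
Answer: $\sqrt{84398} \approx 290.51$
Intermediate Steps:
$X{\left(H \right)} = -18 + 3 H$ ($X{\left(H \right)} = -6 + 3 \left(H - 4\right) = -6 + 3 \left(-4 + H\right) = -6 + \left(-12 + 3 H\right) = -18 + 3 H$)
$\sqrt{X{\left(-105 - \left(9 + 8 \left(-3\right)\right) \right)} + 84686} = \sqrt{\left(-18 + 3 \left(-105 - \left(9 + 8 \left(-3\right)\right)\right)\right) + 84686} = \sqrt{\left(-18 + 3 \left(-105 - \left(9 - 24\right)\right)\right) + 84686} = \sqrt{\left(-18 + 3 \left(-105 - -15\right)\right) + 84686} = \sqrt{\left(-18 + 3 \left(-105 + 15\right)\right) + 84686} = \sqrt{\left(-18 + 3 \left(-90\right)\right) + 84686} = \sqrt{\left(-18 - 270\right) + 84686} = \sqrt{-288 + 84686} = \sqrt{84398}$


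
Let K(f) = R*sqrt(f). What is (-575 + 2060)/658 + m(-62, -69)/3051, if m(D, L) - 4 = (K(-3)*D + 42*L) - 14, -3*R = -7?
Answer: 2617271/2007558 - 434*I*sqrt(3)/9153 ≈ 1.3037 - 0.082127*I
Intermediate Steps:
R = 7/3 (R = -1/3*(-7) = 7/3 ≈ 2.3333)
K(f) = 7*sqrt(f)/3
m(D, L) = -10 + 42*L + 7*I*D*sqrt(3)/3 (m(D, L) = 4 + (((7*sqrt(-3)/3)*D + 42*L) - 14) = 4 + (((7*(I*sqrt(3))/3)*D + 42*L) - 14) = 4 + (((7*I*sqrt(3)/3)*D + 42*L) - 14) = 4 + ((7*I*D*sqrt(3)/3 + 42*L) - 14) = 4 + ((42*L + 7*I*D*sqrt(3)/3) - 14) = 4 + (-14 + 42*L + 7*I*D*sqrt(3)/3) = -10 + 42*L + 7*I*D*sqrt(3)/3)
(-575 + 2060)/658 + m(-62, -69)/3051 = (-575 + 2060)/658 + (-10 + 42*(-69) + (7/3)*I*(-62)*sqrt(3))/3051 = 1485*(1/658) + (-10 - 2898 - 434*I*sqrt(3)/3)*(1/3051) = 1485/658 + (-2908 - 434*I*sqrt(3)/3)*(1/3051) = 1485/658 + (-2908/3051 - 434*I*sqrt(3)/9153) = 2617271/2007558 - 434*I*sqrt(3)/9153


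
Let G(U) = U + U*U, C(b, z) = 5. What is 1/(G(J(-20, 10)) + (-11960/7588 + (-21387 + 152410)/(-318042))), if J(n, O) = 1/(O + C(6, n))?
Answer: -5027713950/9638275433 ≈ -0.52164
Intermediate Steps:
J(n, O) = 1/(5 + O) (J(n, O) = 1/(O + 5) = 1/(5 + O))
G(U) = U + U²
1/(G(J(-20, 10)) + (-11960/7588 + (-21387 + 152410)/(-318042))) = 1/((1 + 1/(5 + 10))/(5 + 10) + (-11960/7588 + (-21387 + 152410)/(-318042))) = 1/((1 + 1/15)/15 + (-11960*1/7588 + 131023*(-1/318042))) = 1/((1 + 1/15)/15 + (-2990/1897 - 131023/318042)) = 1/((1/15)*(16/15) - 1199496211/603325674) = 1/(16/225 - 1199496211/603325674) = 1/(-9638275433/5027713950) = -5027713950/9638275433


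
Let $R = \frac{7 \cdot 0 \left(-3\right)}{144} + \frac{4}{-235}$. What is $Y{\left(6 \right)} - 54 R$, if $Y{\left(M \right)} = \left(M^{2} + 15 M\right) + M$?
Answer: $\frac{31236}{235} \approx 132.92$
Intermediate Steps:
$Y{\left(M \right)} = M^{2} + 16 M$
$R = - \frac{4}{235}$ ($R = 0 \left(-3\right) \frac{1}{144} + 4 \left(- \frac{1}{235}\right) = 0 \cdot \frac{1}{144} - \frac{4}{235} = 0 - \frac{4}{235} = - \frac{4}{235} \approx -0.017021$)
$Y{\left(6 \right)} - 54 R = 6 \left(16 + 6\right) - - \frac{216}{235} = 6 \cdot 22 + \frac{216}{235} = 132 + \frac{216}{235} = \frac{31236}{235}$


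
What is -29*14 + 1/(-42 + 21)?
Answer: -8527/21 ≈ -406.05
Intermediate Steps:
-29*14 + 1/(-42 + 21) = -406 + 1/(-21) = -406 - 1/21 = -8527/21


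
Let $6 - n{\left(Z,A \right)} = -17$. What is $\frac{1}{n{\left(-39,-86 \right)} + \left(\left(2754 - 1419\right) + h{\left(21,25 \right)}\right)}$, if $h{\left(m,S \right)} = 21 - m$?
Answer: $\frac{1}{1358} \approx 0.00073638$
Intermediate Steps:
$n{\left(Z,A \right)} = 23$ ($n{\left(Z,A \right)} = 6 - -17 = 6 + 17 = 23$)
$\frac{1}{n{\left(-39,-86 \right)} + \left(\left(2754 - 1419\right) + h{\left(21,25 \right)}\right)} = \frac{1}{23 + \left(\left(2754 - 1419\right) + \left(21 - 21\right)\right)} = \frac{1}{23 + \left(1335 + \left(21 - 21\right)\right)} = \frac{1}{23 + \left(1335 + 0\right)} = \frac{1}{23 + 1335} = \frac{1}{1358}$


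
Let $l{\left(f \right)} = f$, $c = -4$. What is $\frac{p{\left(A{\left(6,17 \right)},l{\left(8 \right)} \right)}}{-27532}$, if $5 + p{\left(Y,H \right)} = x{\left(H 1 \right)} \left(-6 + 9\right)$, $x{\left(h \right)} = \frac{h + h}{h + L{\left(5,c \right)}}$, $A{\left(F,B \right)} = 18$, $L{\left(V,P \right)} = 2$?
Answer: $\frac{1}{137660} \approx 7.2643 \cdot 10^{-6}$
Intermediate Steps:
$x{\left(h \right)} = \frac{2 h}{2 + h}$ ($x{\left(h \right)} = \frac{h + h}{h + 2} = \frac{2 h}{2 + h}$)
$p{\left(Y,H \right)} = -5 + \frac{6 H}{2 + H}$ ($p{\left(Y,H \right)} = -5 + \frac{2 H 1}{2 + H 1} \left(-6 + 9\right) = -5 + \frac{2 H}{2 + H} 3 = -5 + \frac{6 H}{2 + H}$)
$\frac{p{\left(A{\left(6,17 \right)},l{\left(8 \right)} \right)}}{-27532} = \frac{\frac{1}{2 + 8} \left(-10 + 8\right)}{-27532} = \frac{1}{10} \left(-2\right) \left(- \frac{1}{27532}\right) = \left(- \frac{1}{5}\right) \left(- \frac{1}{27532}\right) = \frac{1}{137660}$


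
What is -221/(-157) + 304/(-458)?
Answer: 26745/35953 ≈ 0.74389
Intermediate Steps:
-221/(-157) + 304/(-458) = -221*(-1/157) + 304*(-1/458) = 221/157 - 152/229 = 26745/35953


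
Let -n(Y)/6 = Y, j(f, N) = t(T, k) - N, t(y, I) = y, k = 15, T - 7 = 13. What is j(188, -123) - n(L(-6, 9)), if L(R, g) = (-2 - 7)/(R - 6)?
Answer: 295/2 ≈ 147.50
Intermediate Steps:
T = 20 (T = 7 + 13 = 20)
L(R, g) = -9/(-6 + R)
j(f, N) = 20 - N
n(Y) = -6*Y
j(188, -123) - n(L(-6, 9)) = (20 - 1*(-123)) - (-6)*(-9/(-6 - 6)) = (20 + 123) - (-6)*(-9/(-12)) = 143 - (-6)*(-9*(-1/12)) = 143 - (-6)*3/4 = 143 - 1*(-9/2) = 143 + 9/2 = 295/2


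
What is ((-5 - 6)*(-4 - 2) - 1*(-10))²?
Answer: 5776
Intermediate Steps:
((-5 - 6)*(-4 - 2) - 1*(-10))² = (-11*(-6) + 10)² = (66 + 10)² = 76² = 5776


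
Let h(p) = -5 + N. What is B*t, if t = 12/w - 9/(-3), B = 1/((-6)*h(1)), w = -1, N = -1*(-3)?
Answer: -¾ ≈ -0.75000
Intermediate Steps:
N = 3
h(p) = -2 (h(p) = -5 + 3 = -2)
B = 1/12 (B = 1/(-6*(-2)) = -⅙*(-½) = 1/12 ≈ 0.083333)
t = -9 (t = 12/(-1) - 9/(-3) = 12*(-1) - 9*(-⅓) = -12 + 3 = -9)
B*t = (1/12)*(-9) = -¾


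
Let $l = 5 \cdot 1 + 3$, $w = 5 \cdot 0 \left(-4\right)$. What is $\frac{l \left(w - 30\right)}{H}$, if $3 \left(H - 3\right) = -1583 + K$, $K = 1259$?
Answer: $\frac{16}{7} \approx 2.2857$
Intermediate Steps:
$w = 0$ ($w = 0 \left(-4\right) = 0$)
$l = 8$ ($l = 5 + 3 = 8$)
$H = -105$ ($H = 3 + \frac{-1583 + 1259}{3} = 3 + \frac{1}{3} \left(-324\right) = 3 - 108 = -105$)
$\frac{l \left(w - 30\right)}{H} = \frac{8 \left(0 - 30\right)}{-105} = 8 \left(-30\right) \left(- \frac{1}{105}\right) = \left(-240\right) \left(- \frac{1}{105}\right) = \frac{16}{7}$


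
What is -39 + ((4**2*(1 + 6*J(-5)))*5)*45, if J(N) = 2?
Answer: 46761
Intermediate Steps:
-39 + ((4**2*(1 + 6*J(-5)))*5)*45 = -39 + ((4**2*(1 + 6*2))*5)*45 = -39 + ((16*(1 + 12))*5)*45 = -39 + ((16*13)*5)*45 = -39 + (208*5)*45 = -39 + 1040*45 = -39 + 46800 = 46761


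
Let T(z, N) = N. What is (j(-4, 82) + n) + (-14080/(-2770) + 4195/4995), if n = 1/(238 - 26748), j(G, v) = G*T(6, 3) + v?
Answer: 556964351827/7335926730 ≈ 75.923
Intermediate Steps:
j(G, v) = v + 3*G (j(G, v) = G*3 + v = 3*G + v = v + 3*G)
n = -1/26510 (n = 1/(-26510) = -1/26510 ≈ -3.7722e-5)
(j(-4, 82) + n) + (-14080/(-2770) + 4195/4995) = ((82 + 3*(-4)) - 1/26510) + (-14080/(-2770) + 4195/4995) = ((82 - 12) - 1/26510) + (-14080*(-1/2770) + 4195*(1/4995)) = (70 - 1/26510) + (1408/277 + 839/999) = 1855699/26510 + 1638995/276723 = 556964351827/7335926730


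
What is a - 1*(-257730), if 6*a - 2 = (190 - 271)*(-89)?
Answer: 1553591/6 ≈ 2.5893e+5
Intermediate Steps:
a = 7211/6 (a = 1/3 + ((190 - 271)*(-89))/6 = 1/3 + (-81*(-89))/6 = 1/3 + (1/6)*7209 = 1/3 + 2403/2 = 7211/6 ≈ 1201.8)
a - 1*(-257730) = 7211/6 - 1*(-257730) = 7211/6 + 257730 = 1553591/6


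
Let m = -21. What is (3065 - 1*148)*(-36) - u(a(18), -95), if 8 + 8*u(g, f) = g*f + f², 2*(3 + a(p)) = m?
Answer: -1700791/16 ≈ -1.0630e+5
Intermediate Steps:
a(p) = -27/2 (a(p) = -3 + (½)*(-21) = -3 - 21/2 = -27/2)
u(g, f) = -1 + f²/8 + f*g/8 (u(g, f) = -1 + (g*f + f²)/8 = -1 + (f*g + f²)/8 = -1 + (f² + f*g)/8 = -1 + (f²/8 + f*g/8) = -1 + f²/8 + f*g/8)
(3065 - 1*148)*(-36) - u(a(18), -95) = (3065 - 1*148)*(-36) - (-1 + (⅛)*(-95)² + (⅛)*(-95)*(-27/2)) = (3065 - 148)*(-36) - (-1 + (⅛)*9025 + 2565/16) = 2917*(-36) - (-1 + 9025/8 + 2565/16) = -105012 - 1*20599/16 = -105012 - 20599/16 = -1700791/16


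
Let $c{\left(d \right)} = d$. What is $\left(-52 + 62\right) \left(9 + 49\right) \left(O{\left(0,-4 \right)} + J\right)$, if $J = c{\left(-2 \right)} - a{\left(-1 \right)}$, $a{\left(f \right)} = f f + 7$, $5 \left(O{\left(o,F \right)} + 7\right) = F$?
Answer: $-10324$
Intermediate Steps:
$O{\left(o,F \right)} = -7 + \frac{F}{5}$
$a{\left(f \right)} = 7 + f^{2}$ ($a{\left(f \right)} = f^{2} + 7 = 7 + f^{2}$)
$J = -10$ ($J = -2 - \left(7 + \left(-1\right)^{2}\right) = -2 - \left(7 + 1\right) = -2 - 8 = -10$)
$\left(-52 + 62\right) \left(9 + 49\right) \left(O{\left(0,-4 \right)} + J\right) = \left(-52 + 62\right) \left(9 + 49\right) \left(\left(-7 + \frac{1}{5} \left(-4\right)\right) - 10\right) = 10 \cdot 58 \left(\left(-7 - \frac{4}{5}\right) - 10\right) = 580 \left(- \frac{39}{5} - 10\right) = 580 \left(- \frac{89}{5}\right) = -10324$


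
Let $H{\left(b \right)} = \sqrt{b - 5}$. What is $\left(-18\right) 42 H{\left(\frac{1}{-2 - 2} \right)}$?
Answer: $- 378 i \sqrt{21} \approx - 1732.2 i$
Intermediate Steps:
$H{\left(b \right)} = \sqrt{-5 + b}$
$\left(-18\right) 42 H{\left(\frac{1}{-2 - 2} \right)} = \left(-18\right) 42 \sqrt{-5 + \frac{1}{-2 - 2}} = - 756 \sqrt{-5 + \frac{1}{-4}} = - 756 \sqrt{-5 - \frac{1}{4}} = - 756 \sqrt{- \frac{21}{4}} = - 756 \frac{i \sqrt{21}}{2} = - 378 i \sqrt{21}$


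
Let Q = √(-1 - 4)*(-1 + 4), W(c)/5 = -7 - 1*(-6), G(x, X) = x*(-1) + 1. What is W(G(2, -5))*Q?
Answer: -15*I*√5 ≈ -33.541*I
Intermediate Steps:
G(x, X) = 1 - x (G(x, X) = -x + 1 = 1 - x)
W(c) = -5 (W(c) = 5*(-7 - 1*(-6)) = 5*(-7 + 6) = 5*(-1) = -5)
Q = 3*I*√5 (Q = √(-5)*3 = (I*√5)*3 = 3*I*√5 ≈ 6.7082*I)
W(G(2, -5))*Q = -15*I*√5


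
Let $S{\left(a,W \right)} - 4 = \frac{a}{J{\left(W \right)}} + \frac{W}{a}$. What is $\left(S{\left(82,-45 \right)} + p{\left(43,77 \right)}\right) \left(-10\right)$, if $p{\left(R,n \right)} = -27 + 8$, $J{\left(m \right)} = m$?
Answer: $\frac{64099}{369} \approx 173.71$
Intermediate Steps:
$p{\left(R,n \right)} = -19$
$S{\left(a,W \right)} = 4 + \frac{W}{a} + \frac{a}{W}$ ($S{\left(a,W \right)} = 4 + \left(\frac{a}{W} + \frac{W}{a}\right) = 4 + \left(\frac{W}{a} + \frac{a}{W}\right) = 4 + \frac{W}{a} + \frac{a}{W}$)
$\left(S{\left(82,-45 \right)} + p{\left(43,77 \right)}\right) \left(-10\right) = \left(\left(4 - \frac{45}{82} + \frac{82}{-45}\right) - 19\right) \left(-10\right) = \left(\left(4 - \frac{45}{82} + 82 \left(- \frac{1}{45}\right)\right) - 19\right) \left(-10\right) = \left(\left(4 - \frac{45}{82} - \frac{82}{45}\right) - 19\right) \left(-10\right) = \left(\frac{6011}{3690} - 19\right) \left(-10\right) = \left(- \frac{64099}{3690}\right) \left(-10\right) = \frac{64099}{369}$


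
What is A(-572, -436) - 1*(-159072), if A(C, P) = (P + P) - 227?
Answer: 157973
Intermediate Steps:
A(C, P) = -227 + 2*P (A(C, P) = 2*P - 227 = -227 + 2*P)
A(-572, -436) - 1*(-159072) = (-227 + 2*(-436)) - 1*(-159072) = (-227 - 872) + 159072 = -1099 + 159072 = 157973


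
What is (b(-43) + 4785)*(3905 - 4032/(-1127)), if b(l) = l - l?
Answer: 3011109585/161 ≈ 1.8703e+7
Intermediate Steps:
b(l) = 0
(b(-43) + 4785)*(3905 - 4032/(-1127)) = (0 + 4785)*(3905 - 4032/(-1127)) = 4785*(3905 - 4032*(-1/1127)) = 4785*(3905 + 576/161) = 4785*(629281/161) = 3011109585/161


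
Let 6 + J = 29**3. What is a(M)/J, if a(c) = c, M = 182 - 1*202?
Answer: -20/24383 ≈ -0.00082024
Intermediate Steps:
M = -20 (M = 182 - 202 = -20)
J = 24383 (J = -6 + 29**3 = -6 + 24389 = 24383)
a(M)/J = -20/24383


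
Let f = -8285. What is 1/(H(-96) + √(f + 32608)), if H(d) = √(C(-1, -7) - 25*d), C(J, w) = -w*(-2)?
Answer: 1/(√2386 + √24323) ≈ 0.0048827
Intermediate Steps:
C(J, w) = 2*w
H(d) = √(-14 - 25*d) (H(d) = √(2*(-7) - 25*d) = √(-14 - 25*d))
1/(H(-96) + √(f + 32608)) = 1/(√(-14 - 25*(-96)) + √(-8285 + 32608)) = 1/(√(-14 + 2400) + √24323) = 1/(√2386 + √24323)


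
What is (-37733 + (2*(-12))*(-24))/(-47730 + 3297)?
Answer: 37157/44433 ≈ 0.83625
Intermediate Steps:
(-37733 + (2*(-12))*(-24))/(-47730 + 3297) = (-37733 - 24*(-24))/(-44433) = (-37733 + 576)*(-1/44433) = -37157*(-1/44433) = 37157/44433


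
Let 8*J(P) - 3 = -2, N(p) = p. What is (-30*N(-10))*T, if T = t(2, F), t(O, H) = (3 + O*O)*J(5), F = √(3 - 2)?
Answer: 525/2 ≈ 262.50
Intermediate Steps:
J(P) = ⅛ (J(P) = 3/8 + (⅛)*(-2) = 3/8 - ¼ = ⅛)
F = 1 (F = √1 = 1)
t(O, H) = 3/8 + O²/8 (t(O, H) = (3 + O*O)*(⅛) = (3 + O²)*(⅛) = 3/8 + O²/8)
T = 7/8 (T = 3/8 + (⅛)*2² = 3/8 + (⅛)*4 = 3/8 + ½ = 7/8 ≈ 0.87500)
(-30*N(-10))*T = -30*(-10)*(7/8) = 300*(7/8) = 525/2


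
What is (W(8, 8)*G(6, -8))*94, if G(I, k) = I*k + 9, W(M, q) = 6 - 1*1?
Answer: -18330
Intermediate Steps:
W(M, q) = 5 (W(M, q) = 6 - 1 = 5)
G(I, k) = 9 + I*k
(W(8, 8)*G(6, -8))*94 = (5*(9 + 6*(-8)))*94 = (5*(9 - 48))*94 = (5*(-39))*94 = -195*94 = -18330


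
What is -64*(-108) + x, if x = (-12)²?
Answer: 7056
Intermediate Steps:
x = 144
-64*(-108) + x = -64*(-108) + 144 = 6912 + 144 = 7056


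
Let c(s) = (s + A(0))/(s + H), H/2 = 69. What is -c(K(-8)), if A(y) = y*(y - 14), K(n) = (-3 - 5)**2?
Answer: -32/101 ≈ -0.31683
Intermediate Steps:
H = 138 (H = 2*69 = 138)
K(n) = 64 (K(n) = (-8)**2 = 64)
A(y) = y*(-14 + y)
c(s) = s/(138 + s) (c(s) = (s + 0*(-14 + 0))/(s + 138) = (s + 0*(-14))/(138 + s) = (s + 0)/(138 + s) = s/(138 + s))
-c(K(-8)) = -64/(138 + 64) = -64/202 = -1*32/101 = -32/101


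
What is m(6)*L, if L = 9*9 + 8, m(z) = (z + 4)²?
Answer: 8900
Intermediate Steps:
m(z) = (4 + z)²
L = 89 (L = 81 + 8 = 89)
m(6)*L = (4 + 6)²*89 = 10²*89 = 100*89 = 8900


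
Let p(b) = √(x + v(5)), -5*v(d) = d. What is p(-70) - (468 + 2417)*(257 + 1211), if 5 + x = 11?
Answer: -4235180 + √5 ≈ -4.2352e+6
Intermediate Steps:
x = 6 (x = -5 + 11 = 6)
v(d) = -d/5
p(b) = √5 (p(b) = √(6 - ⅕*5) = √(6 - 1) = √5)
p(-70) - (468 + 2417)*(257 + 1211) = √5 - (468 + 2417)*(257 + 1211) = √5 - 2885*1468 = √5 - 1*4235180 = √5 - 4235180 = -4235180 + √5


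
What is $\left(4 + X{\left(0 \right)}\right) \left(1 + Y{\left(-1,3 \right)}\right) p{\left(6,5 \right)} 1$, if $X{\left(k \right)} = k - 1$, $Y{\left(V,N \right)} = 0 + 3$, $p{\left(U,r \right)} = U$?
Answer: $72$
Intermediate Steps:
$Y{\left(V,N \right)} = 3$
$X{\left(k \right)} = -1 + k$ ($X{\left(k \right)} = k - 1 = -1 + k$)
$\left(4 + X{\left(0 \right)}\right) \left(1 + Y{\left(-1,3 \right)}\right) p{\left(6,5 \right)} 1 = \left(4 + \left(-1 + 0\right)\right) \left(1 + 3\right) 6 \cdot 1 = \left(4 - 1\right) 4 \cdot 6 \cdot 1 = 3 \cdot 4 \cdot 6 \cdot 1 = 12 \cdot 6 \cdot 1 = 72 \cdot 1 = 72$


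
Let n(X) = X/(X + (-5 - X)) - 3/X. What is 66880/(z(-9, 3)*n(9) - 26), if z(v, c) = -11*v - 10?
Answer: -501600/1619 ≈ -309.82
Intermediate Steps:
n(X) = -3/X - X/5 (n(X) = X/(-5) - 3/X = X*(-1/5) - 3/X = -X/5 - 3/X = -3/X - X/5)
z(v, c) = -10 - 11*v
66880/(z(-9, 3)*n(9) - 26) = 66880/((-10 - 11*(-9))*(-3/9 - 1/5*9) - 26) = 66880/((-10 + 99)*(-3*1/9 - 9/5) - 26) = 66880/(89*(-1/3 - 9/5) - 26) = 66880/(89*(-32/15) - 26) = 66880/(-2848/15 - 26) = 66880/(-3238/15) = 66880*(-15/3238) = -501600/1619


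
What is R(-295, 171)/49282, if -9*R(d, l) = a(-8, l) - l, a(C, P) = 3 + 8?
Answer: 80/221769 ≈ 0.00036074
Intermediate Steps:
a(C, P) = 11
R(d, l) = -11/9 + l/9 (R(d, l) = -(11 - l)/9 = -11/9 + l/9)
R(-295, 171)/49282 = (-11/9 + (⅑)*171)/49282 = (-11/9 + 19)*(1/49282) = (160/9)*(1/49282) = 80/221769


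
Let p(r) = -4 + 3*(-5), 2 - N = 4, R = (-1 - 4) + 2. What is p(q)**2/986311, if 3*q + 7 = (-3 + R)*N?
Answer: 361/986311 ≈ 0.00036601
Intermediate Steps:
R = -3 (R = -5 + 2 = -3)
N = -2 (N = 2 - 1*4 = 2 - 4 = -2)
q = 5/3 (q = -7/3 + ((-3 - 3)*(-2))/3 = -7/3 + (-6*(-2))/3 = -7/3 + (1/3)*12 = -7/3 + 4 = 5/3 ≈ 1.6667)
p(r) = -19 (p(r) = -4 - 15 = -19)
p(q)**2/986311 = (-19)**2/986311 = 361*(1/986311) = 361/986311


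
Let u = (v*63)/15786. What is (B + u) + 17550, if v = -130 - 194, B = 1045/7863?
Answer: 121014184873/6895851 ≈ 17549.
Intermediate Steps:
B = 1045/7863 (B = 1045*(1/7863) = 1045/7863 ≈ 0.13290)
v = -324
u = -1134/877 (u = -324*63/15786 = -20412*1/15786 = -1134/877 ≈ -1.2930)
(B + u) + 17550 = (1045/7863 - 1134/877) + 17550 = -8000177/6895851 + 17550 = 121014184873/6895851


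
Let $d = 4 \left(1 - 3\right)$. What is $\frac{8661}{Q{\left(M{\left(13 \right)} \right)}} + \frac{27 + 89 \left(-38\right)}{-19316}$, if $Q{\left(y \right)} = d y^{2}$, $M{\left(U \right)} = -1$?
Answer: $- \frac{3801569}{3512} \approx -1082.5$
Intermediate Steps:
$d = -8$ ($d = 4 \left(-2\right) = -8$)
$Q{\left(y \right)} = - 8 y^{2}$
$\frac{8661}{Q{\left(M{\left(13 \right)} \right)}} + \frac{27 + 89 \left(-38\right)}{-19316} = \frac{8661}{\left(-8\right) \left(-1\right)^{2}} + \frac{27 + 89 \left(-38\right)}{-19316} = \frac{8661}{\left(-8\right) 1} + \left(27 - 3382\right) \left(- \frac{1}{19316}\right) = \frac{8661}{-8} - - \frac{305}{1756} = 8661 \left(- \frac{1}{8}\right) + \frac{305}{1756} = - \frac{8661}{8} + \frac{305}{1756} = - \frac{3801569}{3512}$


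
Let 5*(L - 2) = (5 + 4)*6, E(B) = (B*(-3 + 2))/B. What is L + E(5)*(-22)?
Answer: 174/5 ≈ 34.800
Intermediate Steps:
E(B) = -1 (E(B) = (B*(-1))/B = (-B)/B = -1)
L = 64/5 (L = 2 + ((5 + 4)*6)/5 = 2 + (9*6)/5 = 2 + (⅕)*54 = 2 + 54/5 = 64/5 ≈ 12.800)
L + E(5)*(-22) = 64/5 - 1*(-22) = 64/5 + 22 = 174/5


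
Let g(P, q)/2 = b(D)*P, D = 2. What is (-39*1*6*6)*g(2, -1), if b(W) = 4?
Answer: -22464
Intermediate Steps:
g(P, q) = 8*P (g(P, q) = 2*(4*P) = 8*P)
(-39*1*6*6)*g(2, -1) = (-39*1*6*6)*(8*2) = -234*6*16 = -39*36*16 = -1404*16 = -22464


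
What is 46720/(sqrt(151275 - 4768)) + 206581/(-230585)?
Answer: -206581/230585 + 46720*sqrt(146507)/146507 ≈ 121.16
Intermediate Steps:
46720/(sqrt(151275 - 4768)) + 206581/(-230585) = 46720/(sqrt(146507)) + 206581*(-1/230585) = 46720*(sqrt(146507)/146507) - 206581/230585 = 46720*sqrt(146507)/146507 - 206581/230585 = -206581/230585 + 46720*sqrt(146507)/146507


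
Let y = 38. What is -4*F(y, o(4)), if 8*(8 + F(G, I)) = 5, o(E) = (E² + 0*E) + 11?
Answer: 59/2 ≈ 29.500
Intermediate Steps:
o(E) = 11 + E² (o(E) = (E² + 0) + 11 = E² + 11 = 11 + E²)
F(G, I) = -59/8 (F(G, I) = -8 + (⅛)*5 = -8 + 5/8 = -59/8)
-4*F(y, o(4)) = -4*(-59/8) = 59/2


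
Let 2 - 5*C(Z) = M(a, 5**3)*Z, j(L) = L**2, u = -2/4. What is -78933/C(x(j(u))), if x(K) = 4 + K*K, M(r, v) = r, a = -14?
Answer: -1052440/157 ≈ -6703.4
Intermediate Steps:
u = -1/2 (u = -2*1/4 = -1/2 ≈ -0.50000)
x(K) = 4 + K**2
C(Z) = 2/5 + 14*Z/5 (C(Z) = 2/5 - (-14)*Z/5 = 2/5 + 14*Z/5)
-78933/C(x(j(u))) = -78933/(2/5 + 14*(4 + ((-1/2)**2)**2)/5) = -78933/(2/5 + 14*(4 + (1/4)**2)/5) = -78933/(2/5 + 14*(4 + 1/16)/5) = -78933/(2/5 + (14/5)*(65/16)) = -78933/(2/5 + 91/8) = -78933/471/40 = -78933*40/471 = -1052440/157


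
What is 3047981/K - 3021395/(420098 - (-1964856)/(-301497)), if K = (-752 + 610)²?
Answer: 12255927918391373/85129935792780 ≈ 143.97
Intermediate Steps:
K = 20164 (K = (-142)² = 20164)
3047981/K - 3021395/(420098 - (-1964856)/(-301497)) = 3047981/20164 - 3021395/(420098 - (-1964856)/(-301497)) = 3047981*(1/20164) - 3021395/(420098 - (-1964856)*(-1)/301497) = 3047981/20164 - 3021395/(420098 - 1*654952/100499) = 3047981/20164 - 3021395/(420098 - 654952/100499) = 3047981/20164 - 3021395/42218773950/100499 = 3047981/20164 - 3021395*100499/42218773950 = 3047981/20164 - 60729435221/8443754790 = 12255927918391373/85129935792780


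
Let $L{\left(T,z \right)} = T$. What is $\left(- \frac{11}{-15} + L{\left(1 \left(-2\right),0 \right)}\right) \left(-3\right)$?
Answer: $\frac{19}{5} \approx 3.8$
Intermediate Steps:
$\left(- \frac{11}{-15} + L{\left(1 \left(-2\right),0 \right)}\right) \left(-3\right) = \left(- \frac{11}{-15} + 1 \left(-2\right)\right) \left(-3\right) = \left(\left(-11\right) \left(- \frac{1}{15}\right) - 2\right) \left(-3\right) = \left(\frac{11}{15} - 2\right) \left(-3\right) = \left(- \frac{19}{15}\right) \left(-3\right) = \frac{19}{5}$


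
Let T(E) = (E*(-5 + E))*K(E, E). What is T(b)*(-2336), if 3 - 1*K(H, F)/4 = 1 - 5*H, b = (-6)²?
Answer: -1897878528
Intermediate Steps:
b = 36
K(H, F) = 8 + 20*H (K(H, F) = 12 - 4*(1 - 5*H) = 12 + (-4 + 20*H) = 8 + 20*H)
T(E) = E*(-5 + E)*(8 + 20*E) (T(E) = (E*(-5 + E))*(8 + 20*E) = E*(-5 + E)*(8 + 20*E))
T(b)*(-2336) = (4*36*(-5 + 36)*(2 + 5*36))*(-2336) = (4*36*31*(2 + 180))*(-2336) = (4*36*31*182)*(-2336) = 812448*(-2336) = -1897878528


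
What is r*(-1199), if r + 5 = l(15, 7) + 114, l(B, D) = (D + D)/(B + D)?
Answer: -131454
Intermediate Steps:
l(B, D) = 2*D/(B + D) (l(B, D) = (2*D)/(B + D) = 2*D/(B + D))
r = 1206/11 (r = -5 + (2*7/(15 + 7) + 114) = -5 + (2*7/22 + 114) = -5 + (2*7*(1/22) + 114) = -5 + (7/11 + 114) = -5 + 1261/11 = 1206/11 ≈ 109.64)
r*(-1199) = (1206/11)*(-1199) = -131454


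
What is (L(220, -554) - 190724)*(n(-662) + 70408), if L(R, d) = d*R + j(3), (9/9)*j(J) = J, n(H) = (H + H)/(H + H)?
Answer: -22009923809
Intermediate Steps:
n(H) = 1 (n(H) = (2*H)/((2*H)) = (2*H)*(1/(2*H)) = 1)
j(J) = J
L(R, d) = 3 + R*d (L(R, d) = d*R + 3 = R*d + 3 = 3 + R*d)
(L(220, -554) - 190724)*(n(-662) + 70408) = ((3 + 220*(-554)) - 190724)*(1 + 70408) = ((3 - 121880) - 190724)*70409 = (-121877 - 190724)*70409 = -312601*70409 = -22009923809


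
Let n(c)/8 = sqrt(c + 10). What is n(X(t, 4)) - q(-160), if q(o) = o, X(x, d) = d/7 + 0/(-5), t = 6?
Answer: 160 + 8*sqrt(518)/7 ≈ 186.01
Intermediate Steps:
X(x, d) = d/7 (X(x, d) = d*(1/7) + 0*(-1/5) = d/7 + 0 = d/7)
n(c) = 8*sqrt(10 + c) (n(c) = 8*sqrt(c + 10) = 8*sqrt(10 + c))
n(X(t, 4)) - q(-160) = 8*sqrt(10 + (1/7)*4) - 1*(-160) = 8*sqrt(10 + 4/7) + 160 = 8*sqrt(74/7) + 160 = 8*(sqrt(518)/7) + 160 = 8*sqrt(518)/7 + 160 = 160 + 8*sqrt(518)/7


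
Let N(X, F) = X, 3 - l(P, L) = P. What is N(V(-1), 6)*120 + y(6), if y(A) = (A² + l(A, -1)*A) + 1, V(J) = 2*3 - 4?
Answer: 259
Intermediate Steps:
V(J) = 2 (V(J) = 6 - 4 = 2)
l(P, L) = 3 - P
y(A) = 1 + A² + A*(3 - A) (y(A) = (A² + (3 - A)*A) + 1 = (A² + A*(3 - A)) + 1 = 1 + A² + A*(3 - A))
N(V(-1), 6)*120 + y(6) = 2*120 + (1 + 3*6) = 240 + (1 + 18) = 240 + 19 = 259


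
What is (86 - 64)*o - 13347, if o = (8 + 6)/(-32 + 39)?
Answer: -13303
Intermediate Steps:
o = 2 (o = 14/7 = 14*(1/7) = 2)
(86 - 64)*o - 13347 = (86 - 64)*2 - 13347 = 22*2 - 13347 = 44 - 13347 = -13303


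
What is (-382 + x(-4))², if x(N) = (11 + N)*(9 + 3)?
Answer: 88804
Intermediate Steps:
x(N) = 132 + 12*N (x(N) = (11 + N)*12 = 132 + 12*N)
(-382 + x(-4))² = (-382 + (132 + 12*(-4)))² = (-382 + (132 - 48))² = (-382 + 84)² = (-298)² = 88804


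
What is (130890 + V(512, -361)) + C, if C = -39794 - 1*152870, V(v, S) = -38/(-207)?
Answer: -12787180/207 ≈ -61774.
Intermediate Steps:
V(v, S) = 38/207 (V(v, S) = -38*(-1/207) = 38/207)
C = -192664 (C = -39794 - 152870 = -192664)
(130890 + V(512, -361)) + C = (130890 + 38/207) - 192664 = 27094268/207 - 192664 = -12787180/207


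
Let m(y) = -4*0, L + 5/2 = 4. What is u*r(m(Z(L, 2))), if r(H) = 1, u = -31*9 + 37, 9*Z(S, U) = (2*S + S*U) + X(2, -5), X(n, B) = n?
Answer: -242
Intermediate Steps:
L = 3/2 (L = -5/2 + 4 = 3/2 ≈ 1.5000)
Z(S, U) = 2/9 + 2*S/9 + S*U/9 (Z(S, U) = ((2*S + S*U) + 2)/9 = (2 + 2*S + S*U)/9 = 2/9 + 2*S/9 + S*U/9)
u = -242 (u = -279 + 37 = -242)
m(y) = 0
u*r(m(Z(L, 2))) = -242*1 = -242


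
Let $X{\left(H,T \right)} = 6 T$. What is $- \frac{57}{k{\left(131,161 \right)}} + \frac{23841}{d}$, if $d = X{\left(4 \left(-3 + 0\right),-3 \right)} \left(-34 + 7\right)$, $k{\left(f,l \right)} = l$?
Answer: $\frac{141137}{2898} \approx 48.702$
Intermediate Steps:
$d = 486$ ($d = 6 \left(-3\right) \left(-34 + 7\right) = \left(-18\right) \left(-27\right) = 486$)
$- \frac{57}{k{\left(131,161 \right)}} + \frac{23841}{d} = - \frac{57}{161} + \frac{23841}{486} = \left(-57\right) \frac{1}{161} + 23841 \cdot \frac{1}{486} = - \frac{57}{161} + \frac{883}{18} = \frac{141137}{2898}$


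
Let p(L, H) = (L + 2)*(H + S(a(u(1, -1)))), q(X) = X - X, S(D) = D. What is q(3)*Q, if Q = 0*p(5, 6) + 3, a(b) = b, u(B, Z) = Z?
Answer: 0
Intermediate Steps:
q(X) = 0
p(L, H) = (-1 + H)*(2 + L) (p(L, H) = (L + 2)*(H - 1) = (2 + L)*(-1 + H) = (-1 + H)*(2 + L))
Q = 3 (Q = 0*(-2 - 1*5 + 2*6 + 6*5) + 3 = 0*(-2 - 5 + 12 + 30) + 3 = 0*35 + 3 = 0 + 3 = 3)
q(3)*Q = 0*3 = 0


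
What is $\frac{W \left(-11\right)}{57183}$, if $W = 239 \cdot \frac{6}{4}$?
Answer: $- \frac{2629}{38122} \approx -0.068963$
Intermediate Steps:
$W = \frac{717}{2}$ ($W = 239 \cdot 6 \cdot \frac{1}{4} = 239 \cdot \frac{3}{2} = \frac{717}{2} \approx 358.5$)
$\frac{W \left(-11\right)}{57183} = \frac{\frac{717}{2} \left(-11\right)}{57183} = \left(- \frac{7887}{2}\right) \frac{1}{57183} = - \frac{2629}{38122}$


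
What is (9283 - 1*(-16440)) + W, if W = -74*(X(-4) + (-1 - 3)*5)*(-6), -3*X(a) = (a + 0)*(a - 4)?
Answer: 12107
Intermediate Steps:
X(a) = -a*(-4 + a)/3 (X(a) = -(a + 0)*(a - 4)/3 = -a*(-4 + a)/3)
W = -13616 (W = -74*((1/3)*(-4)*(4 - 1*(-4)) + (-1 - 3)*5)*(-6) = -74*((1/3)*(-4)*(4 + 4) - 4*5)*(-6) = -74*((1/3)*(-4)*8 - 20)*(-6) = -74*(-32/3 - 20)*(-6) = -(-6808)*(-6)/3 = -74*184 = -13616)
(9283 - 1*(-16440)) + W = (9283 - 1*(-16440)) - 13616 = (9283 + 16440) - 13616 = 25723 - 13616 = 12107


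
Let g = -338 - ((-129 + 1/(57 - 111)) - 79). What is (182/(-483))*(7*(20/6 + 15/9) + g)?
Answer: 2899/81 ≈ 35.790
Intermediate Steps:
g = -7019/54 (g = -338 - ((-129 + 1/(-54)) - 79) = -338 - ((-129 - 1/54) - 79) = -338 - (-6967/54 - 79) = -338 - 1*(-11233/54) = -338 + 11233/54 = -7019/54 ≈ -129.98)
(182/(-483))*(7*(20/6 + 15/9) + g) = (182/(-483))*(7*(20/6 + 15/9) - 7019/54) = (182*(-1/483))*(7*(20*(⅙) + 15*(⅑)) - 7019/54) = -26*(7*(10/3 + 5/3) - 7019/54)/69 = -26*(7*5 - 7019/54)/69 = -26*(35 - 7019/54)/69 = -26/69*(-5129/54) = 2899/81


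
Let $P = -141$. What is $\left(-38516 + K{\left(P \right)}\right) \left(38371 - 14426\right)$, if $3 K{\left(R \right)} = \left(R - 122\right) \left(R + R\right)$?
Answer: $-330297330$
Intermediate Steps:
$K{\left(R \right)} = \frac{2 R \left(-122 + R\right)}{3}$ ($K{\left(R \right)} = \frac{\left(R - 122\right) \left(R + R\right)}{3} = \frac{\left(-122 + R\right) 2 R}{3} = \frac{2 R \left(-122 + R\right)}{3}$)
$\left(-38516 + K{\left(P \right)}\right) \left(38371 - 14426\right) = \left(-38516 + \frac{2}{3} \left(-141\right) \left(-122 - 141\right)\right) \left(38371 - 14426\right) = \left(-38516 + \frac{2}{3} \left(-141\right) \left(-263\right)\right) 23945 = \left(-38516 + 24722\right) 23945 = \left(-13794\right) 23945 = -330297330$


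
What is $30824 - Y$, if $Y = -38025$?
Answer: $68849$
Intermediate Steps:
$30824 - Y = 30824 - -38025 = 30824 + 38025 = 68849$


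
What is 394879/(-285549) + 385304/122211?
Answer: 20588204809/11632409613 ≈ 1.7699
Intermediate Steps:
394879/(-285549) + 385304/122211 = 394879*(-1/285549) + 385304*(1/122211) = -394879/285549 + 385304/122211 = 20588204809/11632409613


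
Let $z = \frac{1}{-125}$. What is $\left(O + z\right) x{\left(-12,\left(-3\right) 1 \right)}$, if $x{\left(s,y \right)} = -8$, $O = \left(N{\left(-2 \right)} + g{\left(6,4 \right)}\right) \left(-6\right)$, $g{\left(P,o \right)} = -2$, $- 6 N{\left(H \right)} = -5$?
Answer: $- \frac{6992}{125} \approx -55.936$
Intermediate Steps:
$N{\left(H \right)} = \frac{5}{6}$ ($N{\left(H \right)} = \left(- \frac{1}{6}\right) \left(-5\right) = \frac{5}{6}$)
$O = 7$ ($O = \left(\frac{5}{6} - 2\right) \left(-6\right) = \left(- \frac{7}{6}\right) \left(-6\right) = 7$)
$z = - \frac{1}{125} \approx -0.008$
$\left(O + z\right) x{\left(-12,\left(-3\right) 1 \right)} = \left(7 - \frac{1}{125}\right) \left(-8\right) = \frac{874}{125} \left(-8\right) = - \frac{6992}{125}$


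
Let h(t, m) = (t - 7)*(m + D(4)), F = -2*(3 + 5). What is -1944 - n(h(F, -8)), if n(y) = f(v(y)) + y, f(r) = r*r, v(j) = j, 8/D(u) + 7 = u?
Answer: -561400/9 ≈ -62378.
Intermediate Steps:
D(u) = 8/(-7 + u)
F = -16 (F = -2*8 = -16)
f(r) = r**2
h(t, m) = (-7 + t)*(-8/3 + m) (h(t, m) = (t - 7)*(m + 8/(-7 + 4)) = (-7 + t)*(m + 8/(-3)) = (-7 + t)*(m + 8*(-1/3)) = (-7 + t)*(m - 8/3) = (-7 + t)*(-8/3 + m))
n(y) = y + y**2 (n(y) = y**2 + y = y + y**2)
-1944 - n(h(F, -8)) = -1944 - (56/3 - 7*(-8) - 8/3*(-16) - 8*(-16))*(1 + (56/3 - 7*(-8) - 8/3*(-16) - 8*(-16))) = -1944 - (56/3 + 56 + 128/3 + 128)*(1 + (56/3 + 56 + 128/3 + 128)) = -1944 - 736*(1 + 736/3)/3 = -1944 - 736*739/(3*3) = -1944 - 1*543904/9 = -1944 - 543904/9 = -561400/9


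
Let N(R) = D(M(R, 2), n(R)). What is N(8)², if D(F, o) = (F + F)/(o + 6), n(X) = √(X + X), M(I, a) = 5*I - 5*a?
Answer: 36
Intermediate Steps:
M(I, a) = -5*a + 5*I
n(X) = √2*√X (n(X) = √(2*X) = √2*√X)
D(F, o) = 2*F/(6 + o) (D(F, o) = (2*F)/(6 + o) = 2*F/(6 + o))
N(R) = 2*(-10 + 5*R)/(6 + √2*√R) (N(R) = 2*(-5*2 + 5*R)/(6 + √2*√R) = 2*(-10 + 5*R)/(6 + √2*√R))
N(8)² = (10*(-2 + 8)/(6 + √2*√8))² = (10*6/(6 + √2*(2*√2)))² = (10*6/(6 + 4))² = (10*6/10)² = (10*(⅒)*6)² = 6² = 36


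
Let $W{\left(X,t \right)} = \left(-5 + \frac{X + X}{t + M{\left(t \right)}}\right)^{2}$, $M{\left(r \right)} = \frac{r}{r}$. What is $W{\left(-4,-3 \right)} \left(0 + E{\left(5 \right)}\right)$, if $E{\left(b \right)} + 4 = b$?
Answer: $1$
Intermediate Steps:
$E{\left(b \right)} = -4 + b$
$M{\left(r \right)} = 1$
$W{\left(X,t \right)} = \left(-5 + \frac{2 X}{1 + t}\right)^{2}$ ($W{\left(X,t \right)} = \left(-5 + \frac{X + X}{t + 1}\right)^{2} = \left(-5 + \frac{2 X}{1 + t}\right)^{2}$)
$W{\left(-4,-3 \right)} \left(0 + E{\left(5 \right)}\right) = \frac{\left(5 - -8 + 5 \left(-3\right)\right)^{2}}{\left(1 - 3\right)^{2}} \left(0 + \left(-4 + 5\right)\right) = \frac{\left(5 + 8 - 15\right)^{2}}{4} \left(0 + 1\right) = \frac{\left(-2\right)^{2}}{4} \cdot 1 = \frac{1}{4} \cdot 4 \cdot 1 = 1 \cdot 1 = 1$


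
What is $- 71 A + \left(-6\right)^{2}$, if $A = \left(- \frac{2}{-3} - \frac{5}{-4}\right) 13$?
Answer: $- \frac{20797}{12} \approx -1733.1$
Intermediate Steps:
$A = \frac{299}{12}$ ($A = \left(\left(-2\right) \left(- \frac{1}{3}\right) - - \frac{5}{4}\right) 13 = \left(\frac{2}{3} + \frac{5}{4}\right) 13 = \frac{23}{12} \cdot 13 = \frac{299}{12} \approx 24.917$)
$- 71 A + \left(-6\right)^{2} = \left(-71\right) \frac{299}{12} + \left(-6\right)^{2} = - \frac{21229}{12} + 36 = - \frac{20797}{12}$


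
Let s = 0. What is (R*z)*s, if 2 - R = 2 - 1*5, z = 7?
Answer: 0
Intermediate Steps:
R = 5 (R = 2 - (2 - 1*5) = 2 - (2 - 5) = 2 - 1*(-3) = 2 + 3 = 5)
(R*z)*s = (5*7)*0 = 35*0 = 0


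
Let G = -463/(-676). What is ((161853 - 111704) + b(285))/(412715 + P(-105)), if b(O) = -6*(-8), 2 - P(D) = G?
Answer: 33933172/278996229 ≈ 0.12163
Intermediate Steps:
G = 463/676 (G = -463*(-1/676) = 463/676 ≈ 0.68491)
P(D) = 889/676 (P(D) = 2 - 1*463/676 = 2 - 463/676 = 889/676)
b(O) = 48
((161853 - 111704) + b(285))/(412715 + P(-105)) = ((161853 - 111704) + 48)/(412715 + 889/676) = (50149 + 48)/(278996229/676) = 50197*(676/278996229) = 33933172/278996229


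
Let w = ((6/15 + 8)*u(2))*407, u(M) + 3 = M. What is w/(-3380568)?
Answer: 2849/2817140 ≈ 0.0010113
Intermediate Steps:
u(M) = -3 + M
w = -17094/5 (w = ((6/15 + 8)*(-3 + 2))*407 = ((6*(1/15) + 8)*(-1))*407 = ((⅖ + 8)*(-1))*407 = ((42/5)*(-1))*407 = -42/5*407 = -17094/5 ≈ -3418.8)
w/(-3380568) = -17094/5/(-3380568) = -17094/5*(-1/3380568) = 2849/2817140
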